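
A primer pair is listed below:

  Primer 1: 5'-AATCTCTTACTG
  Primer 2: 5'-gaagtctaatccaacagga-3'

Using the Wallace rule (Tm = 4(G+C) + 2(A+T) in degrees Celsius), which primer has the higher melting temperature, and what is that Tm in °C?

Primer 2, 54°C

Primer 1: A+T=8, G+C=4 → Tm = 2(8)+4(4) = 32°C
Primer 2: A+T=11, G+C=8 → Tm = 2(11)+4(8) = 54°C
32°C vs 54°C → primer 2 is higher.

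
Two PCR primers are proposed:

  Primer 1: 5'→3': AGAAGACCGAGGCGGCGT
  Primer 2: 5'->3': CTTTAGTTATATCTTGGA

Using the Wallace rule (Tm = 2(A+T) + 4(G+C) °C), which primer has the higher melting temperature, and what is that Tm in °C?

Primer 1: A+T=6, G+C=12 → Tm = 2(6)+4(12) = 60°C
Primer 2: A+T=13, G+C=5 → Tm = 2(13)+4(5) = 46°C
60°C vs 46°C → primer 1 is higher.

Primer 1, 60°C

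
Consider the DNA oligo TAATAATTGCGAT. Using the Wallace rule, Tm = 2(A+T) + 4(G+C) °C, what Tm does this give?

32°C

T=5, A=5, C=1, G=2
A+T = 10, G+C = 3
Tm = 2×10 + 4×3 = 32°C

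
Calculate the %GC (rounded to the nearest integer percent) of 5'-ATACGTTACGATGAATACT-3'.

G=3, T=6, C=3, A=7
G+C = 3 + 3 = 6 out of 19 bases
%GC = 6/19 × 100 = 31.58% ≈ 32%

32%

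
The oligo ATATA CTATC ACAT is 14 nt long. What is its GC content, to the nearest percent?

21%

Scanning the sequence gives C=3, A=6, G=0, T=5.
G+C = 0 + 3 = 3 out of 14 bases
%GC = 3/14 × 100 = 21.43% ≈ 21%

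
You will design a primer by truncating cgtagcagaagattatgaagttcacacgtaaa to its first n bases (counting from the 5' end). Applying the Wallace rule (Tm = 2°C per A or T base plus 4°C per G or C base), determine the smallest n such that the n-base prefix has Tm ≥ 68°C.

n = 25

First 24 bases: CGTAGCAGAAGATTATGAAGTTCA → Tm = 66°C (< 68°C)
First 25 bases: CGTAGCAGAAGATTATGAAGTTCAC → Tm = 70°C (≥ 68°C)
Each additional base adds 2°C (A/T) or 4°C (G/C), so Tm is non-decreasing in n; n = 25 is the first length to reach 68°C.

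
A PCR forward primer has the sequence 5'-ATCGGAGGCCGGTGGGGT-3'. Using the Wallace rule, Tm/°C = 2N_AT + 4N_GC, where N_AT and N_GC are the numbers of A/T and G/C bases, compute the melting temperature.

62°C

Counting bases: C=3, G=10, A=2, T=3
So N_AT = 5 and N_GC = 13.
Tm = 4·13 + 2·5 = 52 + 10 = 62°C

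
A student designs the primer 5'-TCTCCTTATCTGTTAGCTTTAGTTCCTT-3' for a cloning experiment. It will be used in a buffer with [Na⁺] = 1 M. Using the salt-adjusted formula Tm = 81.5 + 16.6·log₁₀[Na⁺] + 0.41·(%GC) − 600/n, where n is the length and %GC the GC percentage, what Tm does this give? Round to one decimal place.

74.7°C

Length n = 28. Base counts: A=3, G=3, C=7, T=15
G+C = 10, so %GC = 10/28 × 100 = 35.714%
Salt term: 16.6 × (0) = 0
GC term: 0.41 × 35.714 = 14.643; length term: −600/28 = −21.429
Tm = 81.5 + (0) + 14.643 − 21.429 = 74.714 → 74.7°C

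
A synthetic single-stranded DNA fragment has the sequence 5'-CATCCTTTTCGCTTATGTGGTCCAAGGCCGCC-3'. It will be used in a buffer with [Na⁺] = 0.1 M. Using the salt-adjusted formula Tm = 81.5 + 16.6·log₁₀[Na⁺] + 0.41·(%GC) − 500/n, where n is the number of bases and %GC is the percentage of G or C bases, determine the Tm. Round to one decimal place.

72.3°C

Length n = 32. A=4, G=7, T=10, C=11
G+C = 18, so %GC = 18/32 × 100 = 56.25%
Salt term: 16.6 × (-1) = -16.6
GC term: 0.41 × 56.25 = 23.062; length term: −500/32 = −15.625
Tm = 81.5 + (-16.6) + 23.062 − 15.625 = 72.337 → 72.3°C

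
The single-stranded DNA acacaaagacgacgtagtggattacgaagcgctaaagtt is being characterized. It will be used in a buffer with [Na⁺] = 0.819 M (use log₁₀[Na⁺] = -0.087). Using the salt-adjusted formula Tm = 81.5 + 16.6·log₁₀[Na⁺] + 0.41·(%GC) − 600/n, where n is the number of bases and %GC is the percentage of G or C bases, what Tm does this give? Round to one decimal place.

82.5°C

Length n = 39. C=7, A=15, G=10, T=7
G+C = 17, so %GC = 17/39 × 100 = 43.59%
Salt term: 16.6 × (-0.087) = -1.444
GC term: 0.41 × 43.59 = 17.872; length term: −600/39 = −15.385
Tm = 81.5 + (-1.444) + 17.872 − 15.385 = 82.543 → 82.5°C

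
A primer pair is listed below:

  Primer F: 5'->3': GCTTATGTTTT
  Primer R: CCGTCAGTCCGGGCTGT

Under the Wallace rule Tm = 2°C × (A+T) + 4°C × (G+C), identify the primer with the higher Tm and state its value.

Primer R, 58°C

Primer F: A+T=8, G+C=3 → Tm = 2(8)+4(3) = 28°C
Primer R: A+T=5, G+C=12 → Tm = 2(5)+4(12) = 58°C
28°C vs 58°C → primer R is higher.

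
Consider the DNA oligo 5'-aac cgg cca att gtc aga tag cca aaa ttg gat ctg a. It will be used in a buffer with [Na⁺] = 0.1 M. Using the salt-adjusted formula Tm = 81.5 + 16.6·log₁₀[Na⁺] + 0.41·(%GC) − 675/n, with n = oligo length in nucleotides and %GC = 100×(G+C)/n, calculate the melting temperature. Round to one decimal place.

Length n = 37. Counting bases: T=8, A=13, C=8, G=8
G+C = 16, so %GC = 16/37 × 100 = 43.243%
Salt term: 16.6 × (-1) = -16.6
GC term: 0.41 × 43.243 = 17.73; length term: −675/37 = −18.243
Tm = 81.5 + (-16.6) + 17.73 − 18.243 = 64.387 → 64.4°C

64.4°C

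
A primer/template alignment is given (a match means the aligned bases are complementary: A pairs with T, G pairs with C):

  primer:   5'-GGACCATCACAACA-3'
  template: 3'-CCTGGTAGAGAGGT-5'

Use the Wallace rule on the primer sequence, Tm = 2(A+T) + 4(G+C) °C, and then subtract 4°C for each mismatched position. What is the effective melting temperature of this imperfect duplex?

30°C

Primer base counts: A=6, T=1, G=2, C=5 → A+T=7, G+C=7
Perfect-match Tm = 2(7) + 4(7) = 14 + 28 = 42°C
Mismatches (positions where the bases are not complementary): 3 (at positions 9, 11, 12)
Effective Tm = 42 − 3×4 = 42 − 12 = 30°C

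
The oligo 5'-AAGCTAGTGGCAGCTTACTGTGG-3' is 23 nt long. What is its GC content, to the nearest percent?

Scanning the sequence gives G=8, A=5, C=4, T=6.
G+C = 8 + 4 = 12 out of 23 bases
%GC = 12/23 × 100 = 52.17% ≈ 52%

52%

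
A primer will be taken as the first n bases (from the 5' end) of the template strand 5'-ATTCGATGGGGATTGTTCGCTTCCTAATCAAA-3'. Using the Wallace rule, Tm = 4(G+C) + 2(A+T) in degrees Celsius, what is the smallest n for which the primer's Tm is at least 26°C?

First 8 bases: ATTCGATG → Tm = 22°C (< 26°C)
First 9 bases: ATTCGATGG → Tm = 26°C (≥ 26°C)
Since every base adds ≥2°C, Tm only increases with n, so the threshold is first crossed at n = 9.

n = 9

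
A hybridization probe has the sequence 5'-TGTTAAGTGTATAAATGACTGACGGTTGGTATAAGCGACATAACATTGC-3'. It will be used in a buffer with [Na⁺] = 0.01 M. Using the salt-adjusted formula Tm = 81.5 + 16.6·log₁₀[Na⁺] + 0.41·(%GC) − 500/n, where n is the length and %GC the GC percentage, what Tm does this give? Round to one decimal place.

Length n = 49. Base counts: C=6, T=15, A=16, G=12
G+C = 18, so %GC = 18/49 × 100 = 36.735%
Salt term: 16.6 × (-2) = -33.2
GC term: 0.41 × 36.735 = 15.061; length term: −500/49 = −10.204
Tm = 81.5 + (-33.2) + 15.061 − 10.204 = 53.157 → 53.2°C

53.2°C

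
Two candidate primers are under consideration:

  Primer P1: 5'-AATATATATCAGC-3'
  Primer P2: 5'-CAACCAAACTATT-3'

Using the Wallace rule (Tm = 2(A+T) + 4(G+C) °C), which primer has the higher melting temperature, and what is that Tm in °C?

Primer P2, 34°C

Primer P1: A+T=10, G+C=3 → Tm = 2(10)+4(3) = 32°C
Primer P2: A+T=9, G+C=4 → Tm = 2(9)+4(4) = 34°C
32°C vs 34°C → primer P2 is higher.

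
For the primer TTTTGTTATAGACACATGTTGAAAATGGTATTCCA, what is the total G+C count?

Counting bases: T=14, G=6, A=11, C=4
G+C = 6 + 4 = 10

10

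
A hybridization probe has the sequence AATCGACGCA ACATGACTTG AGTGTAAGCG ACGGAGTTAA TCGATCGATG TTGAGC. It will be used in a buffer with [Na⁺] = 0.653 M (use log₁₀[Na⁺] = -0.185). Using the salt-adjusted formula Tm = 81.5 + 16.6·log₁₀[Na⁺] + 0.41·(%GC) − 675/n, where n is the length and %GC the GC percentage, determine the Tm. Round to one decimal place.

Length n = 56. Counting bases: C=10, G=16, T=13, A=17
G+C = 26, so %GC = 26/56 × 100 = 46.429%
Salt term: 16.6 × (-0.185) = -3.071
GC term: 0.41 × 46.429 = 19.036; length term: −675/56 = −12.054
Tm = 81.5 + (-3.071) + 19.036 − 12.054 = 85.411 → 85.4°C

85.4°C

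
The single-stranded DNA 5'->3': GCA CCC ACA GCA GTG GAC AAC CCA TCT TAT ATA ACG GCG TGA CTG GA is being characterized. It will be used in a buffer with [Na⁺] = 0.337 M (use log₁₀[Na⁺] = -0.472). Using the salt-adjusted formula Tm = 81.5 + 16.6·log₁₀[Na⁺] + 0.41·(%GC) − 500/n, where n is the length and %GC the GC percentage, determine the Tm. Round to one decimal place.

Length n = 47. C=14, G=11, T=8, A=14
G+C = 25, so %GC = 25/47 × 100 = 53.191%
Salt term: 16.6 × (-0.472) = -7.835
GC term: 0.41 × 53.191 = 21.808; length term: −500/47 = −10.638
Tm = 81.5 + (-7.835) + 21.808 − 10.638 = 84.835 → 84.8°C

84.8°C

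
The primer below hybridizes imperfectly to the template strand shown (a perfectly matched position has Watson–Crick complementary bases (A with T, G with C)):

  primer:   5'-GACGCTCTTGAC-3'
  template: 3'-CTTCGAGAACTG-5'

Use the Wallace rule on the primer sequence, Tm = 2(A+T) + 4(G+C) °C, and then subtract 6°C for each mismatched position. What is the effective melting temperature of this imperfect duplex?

Primer base counts: A=2, T=3, G=3, C=4 → A+T=5, G+C=7
Perfect-match Tm = 2(5) + 4(7) = 10 + 28 = 38°C
Mismatches (positions where the bases are not complementary): 1 (at position 3)
Effective Tm = 38 − 1×6 = 38 − 6 = 32°C

32°C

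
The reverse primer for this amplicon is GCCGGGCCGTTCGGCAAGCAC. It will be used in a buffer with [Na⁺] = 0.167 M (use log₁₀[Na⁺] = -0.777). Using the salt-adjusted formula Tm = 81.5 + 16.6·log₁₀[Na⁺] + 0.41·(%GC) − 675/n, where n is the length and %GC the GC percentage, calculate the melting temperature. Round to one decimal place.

Length n = 21. Scanning the sequence gives G=8, A=3, T=2, C=8.
G+C = 16, so %GC = 16/21 × 100 = 76.19%
Salt term: 16.6 × (-0.777) = -12.898
GC term: 0.41 × 76.19 = 31.238; length term: −675/21 = −32.143
Tm = 81.5 + (-12.898) + 31.238 − 32.143 = 67.697 → 67.7°C

67.7°C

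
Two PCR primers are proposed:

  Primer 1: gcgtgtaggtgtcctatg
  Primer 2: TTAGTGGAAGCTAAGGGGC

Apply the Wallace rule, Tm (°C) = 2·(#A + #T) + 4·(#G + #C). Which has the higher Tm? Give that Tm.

Primer 1: A+T=8, G+C=10 → Tm = 2(8)+4(10) = 56°C
Primer 2: A+T=9, G+C=10 → Tm = 2(9)+4(10) = 58°C
56°C vs 58°C → primer 2 is higher.

Primer 2, 58°C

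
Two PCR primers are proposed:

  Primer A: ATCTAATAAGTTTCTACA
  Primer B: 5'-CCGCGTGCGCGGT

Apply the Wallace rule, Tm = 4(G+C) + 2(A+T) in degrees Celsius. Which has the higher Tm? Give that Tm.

Primer A: A+T=14, G+C=4 → Tm = 2(14)+4(4) = 44°C
Primer B: A+T=2, G+C=11 → Tm = 2(2)+4(11) = 48°C
44°C vs 48°C → primer B is higher.

Primer B, 48°C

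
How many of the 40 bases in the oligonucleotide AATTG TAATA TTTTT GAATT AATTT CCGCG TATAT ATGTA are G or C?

8

T=19, G=5, C=3, A=13
Total G or C: 5 + 3 = 8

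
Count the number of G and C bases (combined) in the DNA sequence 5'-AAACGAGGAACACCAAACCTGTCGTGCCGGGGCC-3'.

C=11, A=10, T=3, G=10
G+C = 10 + 11 = 21

21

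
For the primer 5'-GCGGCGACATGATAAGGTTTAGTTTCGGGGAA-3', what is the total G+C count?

16

Scanning the sequence gives C=4, G=12, A=8, T=8.
G+C = 12 + 4 = 16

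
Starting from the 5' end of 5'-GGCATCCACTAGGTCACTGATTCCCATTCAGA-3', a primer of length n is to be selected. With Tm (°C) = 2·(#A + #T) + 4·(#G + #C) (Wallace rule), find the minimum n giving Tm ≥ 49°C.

First 15 bases: GGCATCCACTAGGTC → Tm = 48°C (< 49°C)
First 16 bases: GGCATCCACTAGGTCA → Tm = 50°C (≥ 49°C)
Since every base adds ≥2°C, Tm only increases with n, so the threshold is first crossed at n = 16.

n = 16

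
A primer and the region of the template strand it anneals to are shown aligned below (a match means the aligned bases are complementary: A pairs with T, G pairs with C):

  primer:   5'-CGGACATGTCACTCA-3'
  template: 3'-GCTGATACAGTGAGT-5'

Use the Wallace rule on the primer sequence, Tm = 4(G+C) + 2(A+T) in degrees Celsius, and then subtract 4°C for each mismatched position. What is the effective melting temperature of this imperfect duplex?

Primer base counts: A=4, T=3, G=3, C=5 → A+T=7, G+C=8
Perfect-match Tm = 2(7) + 4(8) = 14 + 32 = 46°C
Mismatches (positions where the bases are not complementary): 3 (at positions 3, 4, 5)
Effective Tm = 46 − 3×4 = 46 − 12 = 34°C

34°C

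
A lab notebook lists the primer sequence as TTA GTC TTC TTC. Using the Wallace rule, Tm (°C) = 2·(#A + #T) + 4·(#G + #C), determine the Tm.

32°C

Base counts: C=3, T=7, A=1, G=1
So N_AT = 8 and N_GC = 4.
Tm = 2(8) + 4(4) = 16 + 16 = 32°C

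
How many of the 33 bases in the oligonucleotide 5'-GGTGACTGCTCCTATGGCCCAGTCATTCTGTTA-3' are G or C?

Scanning the sequence gives T=11, C=9, G=8, A=5.
G+C = 8 + 9 = 17

17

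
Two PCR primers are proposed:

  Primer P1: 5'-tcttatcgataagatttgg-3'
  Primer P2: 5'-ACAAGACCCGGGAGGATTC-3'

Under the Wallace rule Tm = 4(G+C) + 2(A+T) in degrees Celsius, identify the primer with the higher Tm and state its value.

Primer P2, 60°C

Primer P1: A+T=13, G+C=6 → Tm = 2(13)+4(6) = 50°C
Primer P2: A+T=8, G+C=11 → Tm = 2(8)+4(11) = 60°C
50°C vs 60°C → primer P2 is higher.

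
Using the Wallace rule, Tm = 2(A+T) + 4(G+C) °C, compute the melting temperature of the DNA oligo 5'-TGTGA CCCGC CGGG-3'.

Scanning the sequence gives A=1, T=2, G=6, C=5.
So N_AT = 3 and N_GC = 11.
Tm = 2(3) + 4(11) = 6 + 44 = 50°C

50°C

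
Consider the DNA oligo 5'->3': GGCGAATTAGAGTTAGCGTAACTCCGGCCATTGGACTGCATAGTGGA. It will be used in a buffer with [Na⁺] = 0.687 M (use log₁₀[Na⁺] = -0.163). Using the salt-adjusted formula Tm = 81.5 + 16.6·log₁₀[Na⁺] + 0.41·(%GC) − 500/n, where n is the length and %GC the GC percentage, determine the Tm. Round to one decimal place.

Length n = 47. Scanning the sequence gives T=11, G=15, A=12, C=9.
G+C = 24, so %GC = 24/47 × 100 = 51.064%
Salt term: 16.6 × (-0.163) = -2.706
GC term: 0.41 × 51.064 = 20.936; length term: −500/47 = −10.638
Tm = 81.5 + (-2.706) + 20.936 − 10.638 = 89.092 → 89.1°C

89.1°C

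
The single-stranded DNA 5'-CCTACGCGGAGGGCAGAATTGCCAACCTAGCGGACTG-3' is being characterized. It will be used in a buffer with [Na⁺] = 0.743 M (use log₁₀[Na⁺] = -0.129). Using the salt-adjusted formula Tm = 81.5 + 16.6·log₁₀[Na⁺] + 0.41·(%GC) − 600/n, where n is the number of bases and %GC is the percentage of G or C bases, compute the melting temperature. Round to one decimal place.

88.6°C

Length n = 37. Base counts: T=5, C=11, G=12, A=9
G+C = 23, so %GC = 23/37 × 100 = 62.162%
Salt term: 16.6 × (-0.129) = -2.141
GC term: 0.41 × 62.162 = 25.486; length term: −600/37 = −16.216
Tm = 81.5 + (-2.141) + 25.486 − 16.216 = 88.629 → 88.6°C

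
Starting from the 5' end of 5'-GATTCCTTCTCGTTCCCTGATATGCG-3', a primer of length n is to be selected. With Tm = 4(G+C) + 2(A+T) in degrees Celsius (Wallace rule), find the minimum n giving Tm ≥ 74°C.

n = 25

First 24 bases: GATTCCTTCTCGTTCCCTGATATG → Tm = 70°C (< 74°C)
First 25 bases: GATTCCTTCTCGTTCCCTGATATGC → Tm = 74°C (≥ 74°C)
Each additional base adds 2°C (A/T) or 4°C (G/C), so Tm is non-decreasing in n; n = 25 is the first length to reach 74°C.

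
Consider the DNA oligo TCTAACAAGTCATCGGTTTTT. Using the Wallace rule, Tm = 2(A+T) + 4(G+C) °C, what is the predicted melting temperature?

Scanning the sequence gives G=3, T=9, A=5, C=4.
So N_AT = 14 and N_GC = 7.
Tm = 2(14) + 4(7) = 28 + 28 = 56°C

56°C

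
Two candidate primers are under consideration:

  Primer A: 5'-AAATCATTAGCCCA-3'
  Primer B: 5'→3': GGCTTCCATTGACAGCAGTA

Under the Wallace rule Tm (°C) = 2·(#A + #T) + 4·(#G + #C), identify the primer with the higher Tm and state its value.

Primer A: A+T=9, G+C=5 → Tm = 2(9)+4(5) = 38°C
Primer B: A+T=10, G+C=10 → Tm = 2(10)+4(10) = 60°C
38°C vs 60°C → primer B is higher.

Primer B, 60°C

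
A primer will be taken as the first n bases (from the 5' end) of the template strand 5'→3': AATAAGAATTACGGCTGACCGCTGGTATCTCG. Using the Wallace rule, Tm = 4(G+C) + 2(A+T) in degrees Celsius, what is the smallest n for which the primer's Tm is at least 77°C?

First 26 bases: AATAAGAATTACGGCTGACCGCTGGT → Tm = 76°C (< 77°C)
First 27 bases: AATAAGAATTACGGCTGACCGCTGGTA → Tm = 78°C (≥ 77°C)
Each additional base adds 2°C (A/T) or 4°C (G/C), so Tm is non-decreasing in n; n = 27 is the first length to reach 77°C.

n = 27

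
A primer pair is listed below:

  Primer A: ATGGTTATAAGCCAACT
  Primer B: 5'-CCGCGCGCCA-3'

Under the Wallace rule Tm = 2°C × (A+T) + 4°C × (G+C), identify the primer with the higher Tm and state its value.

Primer A: A+T=11, G+C=6 → Tm = 2(11)+4(6) = 46°C
Primer B: A+T=1, G+C=9 → Tm = 2(1)+4(9) = 38°C
46°C vs 38°C → primer A is higher.

Primer A, 46°C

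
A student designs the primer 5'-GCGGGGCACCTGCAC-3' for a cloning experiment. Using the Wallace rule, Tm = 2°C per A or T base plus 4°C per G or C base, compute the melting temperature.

54°C

Counting bases: T=1, A=2, C=6, G=6
So N_AT = 3 and N_GC = 12.
Tm = 4·12 + 2·3 = 48 + 6 = 54°C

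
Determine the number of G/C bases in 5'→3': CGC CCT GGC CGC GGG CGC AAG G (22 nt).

19

C=9, A=2, G=10, T=1
Total G or C: 10 + 9 = 19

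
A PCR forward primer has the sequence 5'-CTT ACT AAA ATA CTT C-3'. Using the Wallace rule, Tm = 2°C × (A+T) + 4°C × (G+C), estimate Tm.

40°C

C=4, A=6, G=0, T=6
So N_AT = 12 and N_GC = 4.
Tm = 4·4 + 2·12 = 16 + 24 = 40°C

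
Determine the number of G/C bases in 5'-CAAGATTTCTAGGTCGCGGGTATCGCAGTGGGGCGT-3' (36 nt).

G=14, T=9, C=7, A=6
G+C = 14 + 7 = 21

21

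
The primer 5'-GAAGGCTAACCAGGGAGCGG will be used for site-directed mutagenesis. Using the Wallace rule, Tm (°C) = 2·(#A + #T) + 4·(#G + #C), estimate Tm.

66°C

Scanning the sequence gives T=1, A=6, G=9, C=4.
A+T = 7, G+C = 13
Tm = 2×7 + 4×13 = 66°C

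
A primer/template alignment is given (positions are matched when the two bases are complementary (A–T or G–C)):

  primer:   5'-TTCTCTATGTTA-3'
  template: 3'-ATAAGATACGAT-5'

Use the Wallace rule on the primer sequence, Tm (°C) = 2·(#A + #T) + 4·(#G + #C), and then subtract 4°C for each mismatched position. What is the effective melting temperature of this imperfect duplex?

Primer base counts: A=2, T=7, G=1, C=2 → A+T=9, G+C=3
Perfect-match Tm = 2(9) + 4(3) = 18 + 12 = 30°C
Mismatches (positions where the bases are not complementary): 3 (at positions 2, 3, 10)
Effective Tm = 30 − 3×4 = 30 − 12 = 18°C

18°C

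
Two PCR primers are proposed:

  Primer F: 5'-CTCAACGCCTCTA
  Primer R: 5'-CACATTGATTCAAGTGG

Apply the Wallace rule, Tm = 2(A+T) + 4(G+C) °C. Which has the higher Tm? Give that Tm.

Primer F: A+T=6, G+C=7 → Tm = 2(6)+4(7) = 40°C
Primer R: A+T=10, G+C=7 → Tm = 2(10)+4(7) = 48°C
40°C vs 48°C → primer R is higher.

Primer R, 48°C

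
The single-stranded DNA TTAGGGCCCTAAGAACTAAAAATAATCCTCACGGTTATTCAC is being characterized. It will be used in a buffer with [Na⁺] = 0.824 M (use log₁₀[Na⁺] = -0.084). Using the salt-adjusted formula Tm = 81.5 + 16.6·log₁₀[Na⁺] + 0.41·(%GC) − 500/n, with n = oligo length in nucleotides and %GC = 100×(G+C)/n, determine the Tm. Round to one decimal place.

83.8°C

Length n = 42. Base counts: T=11, G=6, A=15, C=10
G+C = 16, so %GC = 16/42 × 100 = 38.095%
Salt term: 16.6 × (-0.084) = -1.394
GC term: 0.41 × 38.095 = 15.619; length term: −500/42 = −11.905
Tm = 81.5 + (-1.394) + 15.619 − 11.905 = 83.82 → 83.8°C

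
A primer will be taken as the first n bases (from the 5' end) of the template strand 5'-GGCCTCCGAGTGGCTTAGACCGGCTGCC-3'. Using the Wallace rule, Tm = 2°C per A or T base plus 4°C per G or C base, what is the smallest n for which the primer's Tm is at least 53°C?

n = 16

First 15 bases: GGCCTCCGAGTGGCT → Tm = 52°C (< 53°C)
First 16 bases: GGCCTCCGAGTGGCTT → Tm = 54°C (≥ 53°C)
Each additional base adds 2°C (A/T) or 4°C (G/C), so Tm is non-decreasing in n; n = 16 is the first length to reach 53°C.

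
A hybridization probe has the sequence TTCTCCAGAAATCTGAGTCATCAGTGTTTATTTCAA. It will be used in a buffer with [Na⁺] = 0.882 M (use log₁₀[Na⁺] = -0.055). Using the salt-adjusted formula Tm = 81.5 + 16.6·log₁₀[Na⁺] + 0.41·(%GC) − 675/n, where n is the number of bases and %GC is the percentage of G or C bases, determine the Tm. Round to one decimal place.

75.5°C

Length n = 36. Base counts: C=7, G=5, T=14, A=10
G+C = 12, so %GC = 12/36 × 100 = 33.333%
Salt term: 16.6 × (-0.055) = -0.913
GC term: 0.41 × 33.333 = 13.667; length term: −675/36 = −18.75
Tm = 81.5 + (-0.913) + 13.667 − 18.75 = 75.504 → 75.5°C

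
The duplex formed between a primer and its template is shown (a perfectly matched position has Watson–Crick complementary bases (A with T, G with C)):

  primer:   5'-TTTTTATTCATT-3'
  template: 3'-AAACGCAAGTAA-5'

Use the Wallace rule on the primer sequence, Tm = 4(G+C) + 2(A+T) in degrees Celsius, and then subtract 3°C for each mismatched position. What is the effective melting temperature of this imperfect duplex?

17°C

Primer base counts: A=2, T=9, G=0, C=1 → A+T=11, G+C=1
Perfect-match Tm = 2(11) + 4(1) = 22 + 4 = 26°C
Mismatches (positions where the bases are not complementary): 3 (at positions 4, 5, 6)
Effective Tm = 26 − 3×3 = 26 − 9 = 17°C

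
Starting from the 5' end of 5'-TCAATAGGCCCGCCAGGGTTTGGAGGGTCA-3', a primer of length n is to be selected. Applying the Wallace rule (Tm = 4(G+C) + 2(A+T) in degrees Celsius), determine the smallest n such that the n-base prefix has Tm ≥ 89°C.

First 27 bases: TCAATAGGCCCGCCAGGGTTTGGAGGG → Tm = 88°C (< 89°C)
First 28 bases: TCAATAGGCCCGCCAGGGTTTGGAGGGT → Tm = 90°C (≥ 89°C)
Since every base adds ≥2°C, Tm only increases with n, so the threshold is first crossed at n = 28.

n = 28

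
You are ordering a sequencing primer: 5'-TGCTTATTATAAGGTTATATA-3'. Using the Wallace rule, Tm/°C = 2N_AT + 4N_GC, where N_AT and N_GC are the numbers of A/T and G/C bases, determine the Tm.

Scanning the sequence gives T=10, C=1, G=3, A=7.
A+T = 17, G+C = 4
Tm = 4·4 + 2·17 = 16 + 34 = 50°C

50°C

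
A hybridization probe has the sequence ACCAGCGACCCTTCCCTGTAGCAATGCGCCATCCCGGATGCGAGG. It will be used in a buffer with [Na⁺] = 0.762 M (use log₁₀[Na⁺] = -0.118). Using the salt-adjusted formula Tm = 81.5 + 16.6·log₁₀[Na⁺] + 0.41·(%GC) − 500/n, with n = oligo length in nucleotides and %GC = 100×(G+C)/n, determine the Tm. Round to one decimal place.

94.9°C

Length n = 45. Scanning the sequence gives A=9, T=7, C=17, G=12.
G+C = 29, so %GC = 29/45 × 100 = 64.444%
Salt term: 16.6 × (-0.118) = -1.959
GC term: 0.41 × 64.444 = 26.422; length term: −500/45 = −11.111
Tm = 81.5 + (-1.959) + 26.422 − 11.111 = 94.852 → 94.9°C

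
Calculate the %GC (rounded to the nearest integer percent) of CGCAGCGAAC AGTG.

Counting bases: T=1, C=4, A=4, G=5
G+C = 5 + 4 = 9 out of 14 bases
%GC = 9/14 × 100 = 64.29% ≈ 64%

64%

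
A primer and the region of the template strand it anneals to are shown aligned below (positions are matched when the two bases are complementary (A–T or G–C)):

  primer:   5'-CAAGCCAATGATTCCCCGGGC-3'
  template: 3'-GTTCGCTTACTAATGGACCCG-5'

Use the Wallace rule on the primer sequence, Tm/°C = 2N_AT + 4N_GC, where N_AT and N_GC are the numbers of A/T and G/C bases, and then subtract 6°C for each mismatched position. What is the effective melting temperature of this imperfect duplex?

50°C

Primer base counts: A=5, T=3, G=5, C=8 → A+T=8, G+C=13
Perfect-match Tm = 2(8) + 4(13) = 16 + 52 = 68°C
Mismatches (positions where the bases are not complementary): 3 (at positions 6, 14, 17)
Effective Tm = 68 − 3×6 = 68 − 18 = 50°C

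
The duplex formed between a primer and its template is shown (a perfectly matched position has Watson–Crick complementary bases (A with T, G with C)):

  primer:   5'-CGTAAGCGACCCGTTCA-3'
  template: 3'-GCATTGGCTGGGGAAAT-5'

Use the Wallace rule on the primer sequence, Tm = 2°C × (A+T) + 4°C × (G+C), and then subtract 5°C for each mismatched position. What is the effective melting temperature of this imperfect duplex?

39°C

Primer base counts: A=4, T=3, G=4, C=6 → A+T=7, G+C=10
Perfect-match Tm = 2(7) + 4(10) = 14 + 40 = 54°C
Mismatches (positions where the bases are not complementary): 3 (at positions 6, 13, 16)
Effective Tm = 54 − 3×5 = 54 − 15 = 39°C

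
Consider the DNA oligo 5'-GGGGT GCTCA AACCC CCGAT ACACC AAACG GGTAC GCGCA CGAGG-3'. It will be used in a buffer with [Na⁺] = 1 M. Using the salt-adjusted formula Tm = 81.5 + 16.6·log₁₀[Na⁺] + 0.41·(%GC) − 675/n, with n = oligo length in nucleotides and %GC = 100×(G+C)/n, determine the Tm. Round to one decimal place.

Length n = 45. T=4, G=14, C=15, A=12
G+C = 29, so %GC = 29/45 × 100 = 64.444%
Salt term: 16.6 × (0) = 0
GC term: 0.41 × 64.444 = 26.422; length term: −675/45 = −15
Tm = 81.5 + (0) + 26.422 − 15 = 92.922 → 92.9°C

92.9°C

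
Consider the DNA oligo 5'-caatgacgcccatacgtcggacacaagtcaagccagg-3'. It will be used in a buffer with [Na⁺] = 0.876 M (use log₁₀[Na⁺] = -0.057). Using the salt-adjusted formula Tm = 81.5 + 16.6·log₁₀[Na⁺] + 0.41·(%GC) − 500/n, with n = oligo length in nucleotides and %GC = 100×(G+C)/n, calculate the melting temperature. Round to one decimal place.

90.3°C

Length n = 37. A=12, T=4, G=9, C=12
G+C = 21, so %GC = 21/37 × 100 = 56.757%
Salt term: 16.6 × (-0.057) = -0.946
GC term: 0.41 × 56.757 = 23.27; length term: −500/37 = −13.514
Tm = 81.5 + (-0.946) + 23.27 − 13.514 = 90.31 → 90.3°C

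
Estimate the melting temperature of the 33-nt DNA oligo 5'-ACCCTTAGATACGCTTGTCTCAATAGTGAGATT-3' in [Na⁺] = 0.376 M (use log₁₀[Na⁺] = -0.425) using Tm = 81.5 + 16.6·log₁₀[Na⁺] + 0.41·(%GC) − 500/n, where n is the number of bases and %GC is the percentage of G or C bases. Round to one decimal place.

Length n = 33. Scanning the sequence gives A=9, T=11, G=6, C=7.
G+C = 13, so %GC = 13/33 × 100 = 39.394%
Salt term: 16.6 × (-0.425) = -7.055
GC term: 0.41 × 39.394 = 16.152; length term: −500/33 = −15.152
Tm = 81.5 + (-7.055) + 16.152 − 15.152 = 75.445 → 75.4°C

75.4°C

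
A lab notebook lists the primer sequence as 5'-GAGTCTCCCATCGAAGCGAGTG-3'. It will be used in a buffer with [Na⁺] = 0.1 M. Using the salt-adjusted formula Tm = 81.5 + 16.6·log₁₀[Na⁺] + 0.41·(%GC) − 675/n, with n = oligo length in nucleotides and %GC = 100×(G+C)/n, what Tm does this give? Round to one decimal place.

Length n = 22. C=6, G=7, T=4, A=5
G+C = 13, so %GC = 13/22 × 100 = 59.091%
Salt term: 16.6 × (-1) = -16.6
GC term: 0.41 × 59.091 = 24.227; length term: −675/22 = −30.682
Tm = 81.5 + (-16.6) + 24.227 − 30.682 = 58.445 → 58.4°C

58.4°C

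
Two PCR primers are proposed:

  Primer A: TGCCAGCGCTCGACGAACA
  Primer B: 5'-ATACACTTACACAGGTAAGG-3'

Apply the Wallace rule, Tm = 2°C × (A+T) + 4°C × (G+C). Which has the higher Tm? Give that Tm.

Primer A: A+T=7, G+C=12 → Tm = 2(7)+4(12) = 62°C
Primer B: A+T=12, G+C=8 → Tm = 2(12)+4(8) = 56°C
62°C vs 56°C → primer A is higher.

Primer A, 62°C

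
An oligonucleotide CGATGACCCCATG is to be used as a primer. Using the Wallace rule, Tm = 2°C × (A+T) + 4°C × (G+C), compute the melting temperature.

42°C

Counting bases: C=5, A=3, T=2, G=3
So N_AT = 5 and N_GC = 8.
Tm = 2(5) + 4(8) = 10 + 32 = 42°C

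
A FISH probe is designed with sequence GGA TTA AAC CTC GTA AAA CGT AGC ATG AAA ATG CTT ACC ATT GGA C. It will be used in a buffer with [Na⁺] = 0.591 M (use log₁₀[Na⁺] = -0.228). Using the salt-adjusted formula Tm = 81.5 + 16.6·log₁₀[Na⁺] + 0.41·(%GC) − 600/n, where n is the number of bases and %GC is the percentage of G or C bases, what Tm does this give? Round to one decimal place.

80.7°C

Length n = 46. Base counts: G=9, C=9, A=17, T=11
G+C = 18, so %GC = 18/46 × 100 = 39.13%
Salt term: 16.6 × (-0.228) = -3.785
GC term: 0.41 × 39.13 = 16.043; length term: −600/46 = −13.043
Tm = 81.5 + (-3.785) + 16.043 − 13.043 = 80.715 → 80.7°C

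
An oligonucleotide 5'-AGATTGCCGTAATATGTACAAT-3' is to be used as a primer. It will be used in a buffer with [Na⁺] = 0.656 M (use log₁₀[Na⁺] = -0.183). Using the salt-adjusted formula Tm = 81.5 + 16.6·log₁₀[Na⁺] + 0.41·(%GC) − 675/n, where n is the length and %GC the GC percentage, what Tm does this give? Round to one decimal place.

Length n = 22. Counting bases: C=3, G=4, T=7, A=8
G+C = 7, so %GC = 7/22 × 100 = 31.818%
Salt term: 16.6 × (-0.183) = -3.038
GC term: 0.41 × 31.818 = 13.045; length term: −675/22 = −30.682
Tm = 81.5 + (-3.038) + 13.045 − 30.682 = 60.825 → 60.8°C

60.8°C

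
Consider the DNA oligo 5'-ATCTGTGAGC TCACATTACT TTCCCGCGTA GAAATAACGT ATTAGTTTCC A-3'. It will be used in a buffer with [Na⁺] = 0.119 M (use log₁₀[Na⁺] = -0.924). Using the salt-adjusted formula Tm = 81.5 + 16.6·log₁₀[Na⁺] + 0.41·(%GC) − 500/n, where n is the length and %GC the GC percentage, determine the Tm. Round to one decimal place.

72.4°C

Length n = 51. Base counts: A=14, T=17, G=8, C=12
G+C = 20, so %GC = 20/51 × 100 = 39.216%
Salt term: 16.6 × (-0.924) = -15.338
GC term: 0.41 × 39.216 = 16.079; length term: −500/51 = −9.804
Tm = 81.5 + (-15.338) + 16.079 − 9.804 = 72.437 → 72.4°C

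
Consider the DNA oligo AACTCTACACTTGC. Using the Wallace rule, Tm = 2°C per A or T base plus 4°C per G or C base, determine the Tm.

40°C

Base counts: T=4, C=5, A=4, G=1
A+T = 8, G+C = 6
Tm = 2(8) + 4(6) = 16 + 24 = 40°C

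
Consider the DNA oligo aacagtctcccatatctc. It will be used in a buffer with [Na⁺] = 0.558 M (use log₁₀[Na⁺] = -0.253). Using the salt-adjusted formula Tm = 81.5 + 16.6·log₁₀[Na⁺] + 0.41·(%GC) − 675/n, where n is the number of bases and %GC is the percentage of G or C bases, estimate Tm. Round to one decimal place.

58.0°C

Length n = 18. Scanning the sequence gives T=5, A=5, C=7, G=1.
G+C = 8, so %GC = 8/18 × 100 = 44.444%
Salt term: 16.6 × (-0.253) = -4.2
GC term: 0.41 × 44.444 = 18.222; length term: −675/18 = −37.5
Tm = 81.5 + (-4.2) + 18.222 − 37.5 = 58.022 → 58.0°C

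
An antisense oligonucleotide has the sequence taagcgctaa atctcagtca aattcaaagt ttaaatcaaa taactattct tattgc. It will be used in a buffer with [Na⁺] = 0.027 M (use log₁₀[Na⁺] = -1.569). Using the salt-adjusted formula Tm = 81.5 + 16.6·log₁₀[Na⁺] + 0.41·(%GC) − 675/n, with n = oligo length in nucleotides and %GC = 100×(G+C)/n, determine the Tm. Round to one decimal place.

54.4°C

Length n = 56. Scanning the sequence gives A=22, C=10, G=5, T=19.
G+C = 15, so %GC = 15/56 × 100 = 26.786%
Salt term: 16.6 × (-1.569) = -26.045
GC term: 0.41 × 26.786 = 10.982; length term: −675/56 = −12.054
Tm = 81.5 + (-26.045) + 10.982 − 12.054 = 54.383 → 54.4°C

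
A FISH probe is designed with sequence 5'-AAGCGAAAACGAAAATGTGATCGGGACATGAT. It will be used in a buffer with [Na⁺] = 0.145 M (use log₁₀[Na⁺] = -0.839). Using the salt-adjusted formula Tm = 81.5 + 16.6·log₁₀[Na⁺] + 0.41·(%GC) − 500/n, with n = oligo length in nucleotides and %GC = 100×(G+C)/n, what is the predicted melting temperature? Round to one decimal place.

68.6°C

Length n = 32. Counting bases: G=9, T=5, C=4, A=14
G+C = 13, so %GC = 13/32 × 100 = 40.625%
Salt term: 16.6 × (-0.839) = -13.927
GC term: 0.41 × 40.625 = 16.656; length term: −500/32 = −15.625
Tm = 81.5 + (-13.927) + 16.656 − 15.625 = 68.604 → 68.6°C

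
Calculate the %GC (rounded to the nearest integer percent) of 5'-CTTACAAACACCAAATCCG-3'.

42%

Counting bases: G=1, A=8, C=7, T=3
G+C = 1 + 7 = 8 out of 19 bases
%GC = 8/19 × 100 = 42.11% ≈ 42%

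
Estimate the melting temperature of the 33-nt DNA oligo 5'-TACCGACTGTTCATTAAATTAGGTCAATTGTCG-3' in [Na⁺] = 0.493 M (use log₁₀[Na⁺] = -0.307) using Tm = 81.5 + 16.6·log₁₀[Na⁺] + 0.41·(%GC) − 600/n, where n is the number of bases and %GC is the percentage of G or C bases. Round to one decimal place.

Length n = 33. Base counts: G=6, C=6, A=9, T=12
G+C = 12, so %GC = 12/33 × 100 = 36.364%
Salt term: 16.6 × (-0.307) = -5.096
GC term: 0.41 × 36.364 = 14.909; length term: −600/33 = −18.182
Tm = 81.5 + (-5.096) + 14.909 − 18.182 = 73.131 → 73.1°C

73.1°C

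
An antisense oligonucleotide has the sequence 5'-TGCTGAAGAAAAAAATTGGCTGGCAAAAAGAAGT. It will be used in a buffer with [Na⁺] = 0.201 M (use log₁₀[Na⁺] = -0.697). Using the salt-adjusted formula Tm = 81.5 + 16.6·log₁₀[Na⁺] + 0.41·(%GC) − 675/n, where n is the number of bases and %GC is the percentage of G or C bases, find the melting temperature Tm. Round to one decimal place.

Length n = 34. Scanning the sequence gives T=6, C=3, A=16, G=9.
G+C = 12, so %GC = 12/34 × 100 = 35.294%
Salt term: 16.6 × (-0.697) = -11.57
GC term: 0.41 × 35.294 = 14.471; length term: −675/34 = −19.853
Tm = 81.5 + (-11.57) + 14.471 − 19.853 = 64.548 → 64.5°C

64.5°C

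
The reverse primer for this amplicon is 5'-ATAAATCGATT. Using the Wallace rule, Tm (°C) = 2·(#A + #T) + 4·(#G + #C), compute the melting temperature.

26°C

Scanning the sequence gives G=1, C=1, T=4, A=5.
AT pairs contribute 9, GC pairs contribute 2.
Tm = 4·2 + 2·9 = 8 + 18 = 26°C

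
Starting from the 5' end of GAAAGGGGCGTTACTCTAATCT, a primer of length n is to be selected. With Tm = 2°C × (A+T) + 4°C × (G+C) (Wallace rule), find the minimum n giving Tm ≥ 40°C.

First 12 bases: GAAAGGGGCGTT → Tm = 38°C (< 40°C)
First 13 bases: GAAAGGGGCGTTA → Tm = 40°C (≥ 40°C)
Each additional base adds 2°C (A/T) or 4°C (G/C), so Tm is non-decreasing in n; n = 13 is the first length to reach 40°C.

n = 13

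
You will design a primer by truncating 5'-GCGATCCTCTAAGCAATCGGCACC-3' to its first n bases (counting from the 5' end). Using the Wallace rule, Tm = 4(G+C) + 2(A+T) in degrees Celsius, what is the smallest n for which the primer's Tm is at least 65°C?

First 20 bases: GCGATCCTCTAAGCAATCGG → Tm = 62°C (< 65°C)
First 21 bases: GCGATCCTCTAAGCAATCGGC → Tm = 66°C (≥ 65°C)
Since every base adds ≥2°C, Tm only increases with n, so the threshold is first crossed at n = 21.

n = 21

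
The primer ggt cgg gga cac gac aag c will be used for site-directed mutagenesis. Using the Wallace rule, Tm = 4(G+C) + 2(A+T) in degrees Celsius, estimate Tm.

G=8, T=1, C=5, A=5
AT pairs contribute 6, GC pairs contribute 13.
Tm = 2×6 + 4×13 = 64°C

64°C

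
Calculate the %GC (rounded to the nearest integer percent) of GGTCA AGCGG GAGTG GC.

Counting bases: G=9, A=3, T=2, C=3
G+C = 9 + 3 = 12 out of 17 bases
%GC = 12/17 × 100 = 70.59% ≈ 71%

71%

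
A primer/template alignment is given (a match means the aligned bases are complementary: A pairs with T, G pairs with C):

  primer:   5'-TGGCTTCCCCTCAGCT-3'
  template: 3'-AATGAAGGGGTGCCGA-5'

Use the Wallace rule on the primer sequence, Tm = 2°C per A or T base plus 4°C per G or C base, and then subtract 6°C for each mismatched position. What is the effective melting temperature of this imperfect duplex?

28°C

Primer base counts: A=1, T=5, G=3, C=7 → A+T=6, G+C=10
Perfect-match Tm = 2(6) + 4(10) = 12 + 40 = 52°C
Mismatches (positions where the bases are not complementary): 4 (at positions 2, 3, 11, 13)
Effective Tm = 52 − 4×6 = 52 − 24 = 28°C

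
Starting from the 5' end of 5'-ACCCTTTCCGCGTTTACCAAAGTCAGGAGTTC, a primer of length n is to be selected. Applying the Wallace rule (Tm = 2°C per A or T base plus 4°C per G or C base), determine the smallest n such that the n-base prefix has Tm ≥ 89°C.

n = 30

First 29 bases: ACCCTTTCCGCGTTTACCAAAGTCAGGAG → Tm = 88°C (< 89°C)
First 30 bases: ACCCTTTCCGCGTTTACCAAAGTCAGGAGT → Tm = 90°C (≥ 89°C)
Since every base adds ≥2°C, Tm only increases with n, so the threshold is first crossed at n = 30.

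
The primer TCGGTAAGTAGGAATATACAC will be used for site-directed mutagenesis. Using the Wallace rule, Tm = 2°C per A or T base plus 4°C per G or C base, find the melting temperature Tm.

58°C

A=8, G=5, T=5, C=3
So N_AT = 13 and N_GC = 8.
Tm = 2×13 + 4×8 = 58°C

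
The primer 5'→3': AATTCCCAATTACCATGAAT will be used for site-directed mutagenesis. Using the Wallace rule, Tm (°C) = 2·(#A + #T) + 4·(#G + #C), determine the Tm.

52°C

Base counts: C=5, T=6, A=8, G=1
A+T = 14, G+C = 6
Tm = 2×14 + 4×6 = 52°C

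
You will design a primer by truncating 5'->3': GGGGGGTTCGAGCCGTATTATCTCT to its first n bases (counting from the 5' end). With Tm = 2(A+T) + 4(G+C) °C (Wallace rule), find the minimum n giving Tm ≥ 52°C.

First 14 bases: GGGGGGTTCGAGCC → Tm = 50°C (< 52°C)
First 15 bases: GGGGGGTTCGAGCCG → Tm = 54°C (≥ 52°C)
Since every base adds ≥2°C, Tm only increases with n, so the threshold is first crossed at n = 15.

n = 15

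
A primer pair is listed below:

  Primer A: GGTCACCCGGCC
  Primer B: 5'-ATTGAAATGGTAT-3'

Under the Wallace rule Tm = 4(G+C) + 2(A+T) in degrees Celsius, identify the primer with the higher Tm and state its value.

Primer A: A+T=2, G+C=10 → Tm = 2(2)+4(10) = 44°C
Primer B: A+T=10, G+C=3 → Tm = 2(10)+4(3) = 32°C
44°C vs 32°C → primer A is higher.

Primer A, 44°C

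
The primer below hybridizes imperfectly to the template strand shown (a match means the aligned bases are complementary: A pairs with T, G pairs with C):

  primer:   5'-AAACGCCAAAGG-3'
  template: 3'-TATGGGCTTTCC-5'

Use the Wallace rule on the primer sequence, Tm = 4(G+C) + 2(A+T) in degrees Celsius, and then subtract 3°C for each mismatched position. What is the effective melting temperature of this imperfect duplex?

Primer base counts: A=6, T=0, G=3, C=3 → A+T=6, G+C=6
Perfect-match Tm = 2(6) + 4(6) = 12 + 24 = 36°C
Mismatches (positions where the bases are not complementary): 3 (at positions 2, 5, 7)
Effective Tm = 36 − 3×3 = 36 − 9 = 27°C

27°C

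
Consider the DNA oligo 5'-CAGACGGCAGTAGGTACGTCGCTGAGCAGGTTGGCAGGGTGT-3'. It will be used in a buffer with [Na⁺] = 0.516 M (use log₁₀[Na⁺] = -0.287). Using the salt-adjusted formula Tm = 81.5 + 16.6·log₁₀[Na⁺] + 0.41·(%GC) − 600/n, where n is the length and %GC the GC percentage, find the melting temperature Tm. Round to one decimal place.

87.8°C

Length n = 42. Counting bases: A=8, C=8, G=18, T=8
G+C = 26, so %GC = 26/42 × 100 = 61.905%
Salt term: 16.6 × (-0.287) = -4.764
GC term: 0.41 × 61.905 = 25.381; length term: −600/42 = −14.286
Tm = 81.5 + (-4.764) + 25.381 − 14.286 = 87.831 → 87.8°C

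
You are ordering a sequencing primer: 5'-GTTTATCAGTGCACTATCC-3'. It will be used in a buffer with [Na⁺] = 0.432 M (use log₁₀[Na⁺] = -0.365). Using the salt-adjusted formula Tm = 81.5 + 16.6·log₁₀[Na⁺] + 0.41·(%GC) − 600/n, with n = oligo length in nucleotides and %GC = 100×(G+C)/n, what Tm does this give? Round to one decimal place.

61.1°C

Length n = 19. Base counts: C=5, A=4, G=3, T=7
G+C = 8, so %GC = 8/19 × 100 = 42.105%
Salt term: 16.6 × (-0.365) = -6.059
GC term: 0.41 × 42.105 = 17.263; length term: −600/19 = −31.579
Tm = 81.5 + (-6.059) + 17.263 − 31.579 = 61.125 → 61.1°C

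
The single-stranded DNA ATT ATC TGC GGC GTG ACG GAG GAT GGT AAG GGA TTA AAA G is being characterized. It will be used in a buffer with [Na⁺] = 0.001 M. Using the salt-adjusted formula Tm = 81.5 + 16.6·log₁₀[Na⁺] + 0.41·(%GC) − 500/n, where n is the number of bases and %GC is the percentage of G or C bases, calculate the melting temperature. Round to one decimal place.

38.7°C

Length n = 40. Scanning the sequence gives G=15, C=4, T=9, A=12.
G+C = 19, so %GC = 19/40 × 100 = 47.5%
Salt term: 16.6 × (-3) = -49.8
GC term: 0.41 × 47.5 = 19.475; length term: −500/40 = −12.5
Tm = 81.5 + (-49.8) + 19.475 − 12.5 = 38.675 → 38.7°C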